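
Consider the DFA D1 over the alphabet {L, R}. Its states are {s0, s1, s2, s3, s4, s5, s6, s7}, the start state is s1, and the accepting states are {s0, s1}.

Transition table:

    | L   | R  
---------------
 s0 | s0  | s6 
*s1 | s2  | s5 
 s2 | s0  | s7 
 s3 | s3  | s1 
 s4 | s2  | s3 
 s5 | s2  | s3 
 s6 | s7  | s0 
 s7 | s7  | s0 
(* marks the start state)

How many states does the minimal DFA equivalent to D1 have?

6

States {s4} cannot be reached from the start state, so discard them.
Initial partition by acceptance: {s0,s1} | {s2,s3,s5,s6,s7}.
Refine {s0,s1} on symbol L: members go to different blocks, giving {s0} and {s1}.
Split {s2,s3,s5,s6,s7} by δ(·,L) → {s3,s5,s6,s7} and {s2}.
Split {s3,s5,s6,s7} by δ(·,L) → {s3,s6,s7} and {s5}.
Refine {s3,s6,s7} on symbol R: members go to different blocks, giving {s6,s7} and {s3}.
The partition is now stable with 6 blocks: {s0} | {s6,s7} | {s1} | {s2} | {s5} | {s3}.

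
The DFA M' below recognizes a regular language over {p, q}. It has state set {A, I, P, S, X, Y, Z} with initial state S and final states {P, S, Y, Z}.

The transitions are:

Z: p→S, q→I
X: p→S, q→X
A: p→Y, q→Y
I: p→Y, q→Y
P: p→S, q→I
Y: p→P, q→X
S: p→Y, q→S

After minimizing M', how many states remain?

Reachable states from the start: {I,P,S,X,Y}. Unreachable: {A,Z} — drop them.
P0 = {P,S,Y} | {I,X}.
On input q, block {P,S,Y} splits into {P,Y} and {S}.
Refine {P,Y} on symbol p: members go to different blocks, giving {P} and {Y}.
Refine {I,X} on symbol p: members go to different blocks, giving {I} and {X}.
The partition is now stable with 5 blocks: {P} | {I} | {S} | {Y} | {X}.

5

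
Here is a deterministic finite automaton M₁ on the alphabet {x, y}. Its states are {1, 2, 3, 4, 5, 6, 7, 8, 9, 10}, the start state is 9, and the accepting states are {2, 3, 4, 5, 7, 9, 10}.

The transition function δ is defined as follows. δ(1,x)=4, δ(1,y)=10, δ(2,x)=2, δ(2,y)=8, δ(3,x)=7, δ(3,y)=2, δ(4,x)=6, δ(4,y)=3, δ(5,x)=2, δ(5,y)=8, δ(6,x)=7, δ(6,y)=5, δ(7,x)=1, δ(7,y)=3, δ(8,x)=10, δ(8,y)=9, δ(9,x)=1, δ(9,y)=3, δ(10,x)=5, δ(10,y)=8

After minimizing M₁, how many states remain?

Initial partition by acceptance: {2,3,4,5,7,9,10} | {1,6,8}.
Refine {2,3,4,5,7,9,10} on symbol x: members go to different blocks, giving {2,3,5,10} and {4,7,9}.
On input x, block {2,3,5,10} splits into {2,5,10} and {3}.
Refine {1,6,8} on symbol x: members go to different blocks, giving {1,6} and {8}.
Stable partition: {2,5,10} | {1,6} | {4,7,9} | {3} | {8} — 5 equivalence classes.

5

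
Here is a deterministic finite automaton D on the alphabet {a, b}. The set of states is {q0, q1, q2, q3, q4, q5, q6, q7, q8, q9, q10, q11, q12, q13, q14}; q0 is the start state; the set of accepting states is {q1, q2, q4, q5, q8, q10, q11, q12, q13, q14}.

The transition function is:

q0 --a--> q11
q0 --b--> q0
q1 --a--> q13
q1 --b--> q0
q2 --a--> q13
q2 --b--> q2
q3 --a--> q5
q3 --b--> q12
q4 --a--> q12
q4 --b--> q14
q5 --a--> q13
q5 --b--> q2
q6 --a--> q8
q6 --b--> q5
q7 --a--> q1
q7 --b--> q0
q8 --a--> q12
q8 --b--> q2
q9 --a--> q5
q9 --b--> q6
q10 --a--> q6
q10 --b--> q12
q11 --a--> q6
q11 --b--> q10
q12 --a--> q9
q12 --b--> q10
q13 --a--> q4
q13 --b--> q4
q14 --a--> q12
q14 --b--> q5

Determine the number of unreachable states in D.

3

Starting at q0 and following transitions, the reachable set is {q0, q2, q4, q5, q6, q8, q9, q10, q11, q12, q13, q14}. That leaves q1, q3, q7 unreachable — 3 in total.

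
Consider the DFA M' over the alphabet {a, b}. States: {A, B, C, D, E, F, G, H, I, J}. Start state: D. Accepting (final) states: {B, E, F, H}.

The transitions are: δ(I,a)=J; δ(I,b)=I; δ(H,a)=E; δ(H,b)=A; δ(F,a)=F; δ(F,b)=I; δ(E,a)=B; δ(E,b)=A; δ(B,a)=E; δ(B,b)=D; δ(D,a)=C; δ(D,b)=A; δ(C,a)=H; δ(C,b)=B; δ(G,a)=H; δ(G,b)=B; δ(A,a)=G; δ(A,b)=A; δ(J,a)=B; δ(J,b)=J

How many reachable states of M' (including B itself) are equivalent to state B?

3

First remove the unreachable states {F,I,J}; 7 states remain.
Initial partition by acceptance: {B,E,H} | {A,C,D,G}.
Refine {A,C,D,G} on symbol a: members go to different blocks, giving {A,D} and {C,G}.
The partition is now stable with 3 blocks: {B,E,H} | {A,D} | {C,G}.
The equivalence class containing B is {B,E,H}, of size 3.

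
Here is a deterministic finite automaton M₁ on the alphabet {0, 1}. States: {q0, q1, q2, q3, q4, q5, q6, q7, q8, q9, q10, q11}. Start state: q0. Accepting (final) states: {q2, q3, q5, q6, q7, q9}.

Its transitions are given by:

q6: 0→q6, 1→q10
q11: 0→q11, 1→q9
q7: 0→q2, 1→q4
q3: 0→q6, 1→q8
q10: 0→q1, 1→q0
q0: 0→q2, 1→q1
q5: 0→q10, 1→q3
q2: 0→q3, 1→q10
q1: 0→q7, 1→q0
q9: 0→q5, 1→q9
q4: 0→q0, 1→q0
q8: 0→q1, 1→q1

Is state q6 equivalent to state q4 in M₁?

First remove the unreachable states {q5,q9,q11}; 9 states remain.
P0 = {q2,q3,q6,q7} | {q0,q1,q4,q8,q10}.
Split {q0,q1,q4,q8,q10} by δ(·,0) → {q4,q8,q10} and {q0,q1}.
The partition is now stable with 3 blocks: {q2,q3,q6,q7} | {q4,q8,q10} | {q0,q1}.
q6 and q4 end up in different blocks, so they are distinguishable. For instance, the string 'ε' is accepted from only q6.

No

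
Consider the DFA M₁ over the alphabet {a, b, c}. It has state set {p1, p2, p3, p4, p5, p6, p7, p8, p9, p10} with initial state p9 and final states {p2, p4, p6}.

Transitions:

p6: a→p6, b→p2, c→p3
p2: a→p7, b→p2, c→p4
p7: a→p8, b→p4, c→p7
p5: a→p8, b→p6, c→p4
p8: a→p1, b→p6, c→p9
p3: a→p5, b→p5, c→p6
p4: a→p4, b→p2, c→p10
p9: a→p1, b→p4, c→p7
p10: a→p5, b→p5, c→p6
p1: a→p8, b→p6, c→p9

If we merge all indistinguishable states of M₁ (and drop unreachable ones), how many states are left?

5

All states are reachable from the start state.
P0 = {p2,p4,p6} | {p1,p3,p5,p7,p8,p9,p10}.
On input a, block {p2,p4,p6} splits into {p4,p6} and {p2}.
Refine {p1,p3,p5,p7,p8,p9,p10} on symbol b: members go to different blocks, giving {p1,p5,p7,p8,p9} and {p3,p10}.
Refine {p1,p5,p7,p8,p9} on symbol c: members go to different blocks, giving {p1,p7,p8,p9} and {p5}.
Stable partition: {p4,p6} | {p1,p7,p8,p9} | {p2} | {p3,p10} | {p5} — 5 equivalence classes.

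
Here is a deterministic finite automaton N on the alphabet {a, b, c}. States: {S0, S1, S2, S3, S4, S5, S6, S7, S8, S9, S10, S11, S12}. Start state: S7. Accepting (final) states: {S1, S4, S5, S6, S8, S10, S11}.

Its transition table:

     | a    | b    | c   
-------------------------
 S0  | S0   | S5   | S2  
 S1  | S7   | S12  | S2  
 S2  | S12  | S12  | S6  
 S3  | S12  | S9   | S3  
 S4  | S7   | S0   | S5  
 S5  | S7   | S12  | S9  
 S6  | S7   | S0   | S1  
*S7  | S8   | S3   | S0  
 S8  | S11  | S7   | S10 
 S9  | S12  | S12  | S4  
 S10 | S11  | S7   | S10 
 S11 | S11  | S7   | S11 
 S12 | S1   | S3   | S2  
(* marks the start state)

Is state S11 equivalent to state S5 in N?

No

Every state is reachable, so we keep all 13.
P0 = {S1,S4,S5,S6,S8,S10,S11} | {S0,S2,S3,S7,S9,S12}.
On input a, block {S1,S4,S5,S6,S8,S10,S11} splits into {S1,S4,S5,S6} and {S8,S10,S11}.
Split {S1,S4,S5,S6} by δ(·,c) → {S1,S5} and {S4,S6}.
Split {S0,S2,S3,S7,S9,S12} by δ(·,a) → {S0,S2,S3,S9} and {S7} and {S12}.
Split {S0,S2,S3,S9} by δ(·,a) → {S2,S3,S9} and {S0}.
Refine {S2,S3,S9} on symbol b: members go to different blocks, giving {S2,S9} and {S3}.
Stable partition: {S1,S5} | {S2,S9} | {S8,S10,S11} | {S4,S6} | {S7} | {S12} | {S0} | {S3} — 8 equivalence classes.
S11 and S5 end up in different blocks, so they are distinguishable. For instance, the string 'a' is accepted from only S11.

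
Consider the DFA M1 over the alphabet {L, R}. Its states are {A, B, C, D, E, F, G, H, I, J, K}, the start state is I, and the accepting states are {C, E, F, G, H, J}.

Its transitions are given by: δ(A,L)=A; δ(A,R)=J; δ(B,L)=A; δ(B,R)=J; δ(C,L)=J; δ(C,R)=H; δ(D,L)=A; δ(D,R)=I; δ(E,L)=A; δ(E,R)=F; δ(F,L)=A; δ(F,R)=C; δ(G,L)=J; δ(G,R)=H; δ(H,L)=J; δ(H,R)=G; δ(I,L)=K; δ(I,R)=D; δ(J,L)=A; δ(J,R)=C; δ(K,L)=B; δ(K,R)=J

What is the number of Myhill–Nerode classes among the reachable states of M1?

Reachable states from the start: {A,B,C,D,G,H,I,J,K}. Unreachable: {E,F} — drop them.
Start with accepting vs non-accepting: {C,G,H,J} | {A,B,D,I,K}.
On input L, block {C,G,H,J} splits into {C,G,H} and {J}.
On input R, block {A,B,D,I,K} splits into {A,B,K} and {D,I}.
Stable partition: {C,G,H} | {A,B,K} | {J} | {D,I} — 4 equivalence classes.

4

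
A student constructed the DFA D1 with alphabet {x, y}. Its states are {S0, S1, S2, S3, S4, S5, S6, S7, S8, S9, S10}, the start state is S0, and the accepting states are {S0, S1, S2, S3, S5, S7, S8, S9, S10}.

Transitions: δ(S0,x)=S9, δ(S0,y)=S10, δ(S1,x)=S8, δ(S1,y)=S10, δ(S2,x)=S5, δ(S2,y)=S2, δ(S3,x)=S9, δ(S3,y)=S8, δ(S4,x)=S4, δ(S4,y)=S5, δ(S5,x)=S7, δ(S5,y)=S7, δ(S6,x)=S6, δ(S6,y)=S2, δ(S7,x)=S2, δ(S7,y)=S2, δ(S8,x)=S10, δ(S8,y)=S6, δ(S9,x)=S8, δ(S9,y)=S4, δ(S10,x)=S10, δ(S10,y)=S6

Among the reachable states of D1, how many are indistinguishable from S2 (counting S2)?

3

States {S1,S3} cannot be reached from the start state, so discard them.
P0 = {S0,S2,S5,S7,S8,S9,S10} | {S4,S6}.
Split {S0,S2,S5,S7,S8,S9,S10} by δ(·,y) → {S0,S2,S5,S7} and {S8,S9,S10}.
Split {S0,S2,S5,S7} by δ(·,x) → {S2,S5,S7} and {S0}.
Stable partition: {S2,S5,S7} | {S4,S6} | {S8,S9,S10} | {S0} — 4 equivalence classes.
State S2 belongs to the block {S2,S5,S7}, which has 3 states.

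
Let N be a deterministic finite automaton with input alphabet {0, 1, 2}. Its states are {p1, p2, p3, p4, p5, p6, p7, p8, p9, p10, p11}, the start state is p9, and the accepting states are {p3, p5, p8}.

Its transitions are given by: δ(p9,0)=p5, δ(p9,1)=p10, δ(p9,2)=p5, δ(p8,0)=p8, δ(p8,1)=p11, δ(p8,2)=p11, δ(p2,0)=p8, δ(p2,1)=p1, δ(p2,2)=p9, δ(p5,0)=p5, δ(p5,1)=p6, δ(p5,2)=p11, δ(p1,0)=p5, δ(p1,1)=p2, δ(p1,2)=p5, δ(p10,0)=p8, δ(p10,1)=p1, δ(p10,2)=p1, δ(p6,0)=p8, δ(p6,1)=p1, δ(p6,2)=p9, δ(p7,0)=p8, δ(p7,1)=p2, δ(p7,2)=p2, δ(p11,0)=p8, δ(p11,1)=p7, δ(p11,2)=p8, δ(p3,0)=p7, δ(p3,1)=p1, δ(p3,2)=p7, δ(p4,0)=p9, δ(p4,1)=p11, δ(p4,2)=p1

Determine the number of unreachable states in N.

2

Starting at p9 and following transitions, the reachable set is {p1, p2, p5, p6, p7, p8, p9, p10, p11}. That leaves p3, p4 unreachable — 2 in total.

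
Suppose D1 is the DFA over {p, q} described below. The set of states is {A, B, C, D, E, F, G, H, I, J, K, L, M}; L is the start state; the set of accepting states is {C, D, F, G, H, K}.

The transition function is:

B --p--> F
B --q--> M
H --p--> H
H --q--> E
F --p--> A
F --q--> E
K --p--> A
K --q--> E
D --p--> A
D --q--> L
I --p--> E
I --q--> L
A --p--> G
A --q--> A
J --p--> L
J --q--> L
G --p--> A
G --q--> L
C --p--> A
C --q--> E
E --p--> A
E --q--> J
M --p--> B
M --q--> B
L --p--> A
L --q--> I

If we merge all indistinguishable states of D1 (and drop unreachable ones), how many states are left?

4

Reachable states from the start: {A,E,G,I,J,L}. Unreachable: {B,C,D,F,H,K,M} — drop them.
P0 = {G} | {A,E,I,J,L}.
On input p, block {A,E,I,J,L} splits into {E,I,J,L} and {A}.
Refine {E,I,J,L} on symbol p: members go to different blocks, giving {E,L} and {I,J}.
The partition is now stable with 4 blocks: {G} | {E,L} | {A} | {I,J}.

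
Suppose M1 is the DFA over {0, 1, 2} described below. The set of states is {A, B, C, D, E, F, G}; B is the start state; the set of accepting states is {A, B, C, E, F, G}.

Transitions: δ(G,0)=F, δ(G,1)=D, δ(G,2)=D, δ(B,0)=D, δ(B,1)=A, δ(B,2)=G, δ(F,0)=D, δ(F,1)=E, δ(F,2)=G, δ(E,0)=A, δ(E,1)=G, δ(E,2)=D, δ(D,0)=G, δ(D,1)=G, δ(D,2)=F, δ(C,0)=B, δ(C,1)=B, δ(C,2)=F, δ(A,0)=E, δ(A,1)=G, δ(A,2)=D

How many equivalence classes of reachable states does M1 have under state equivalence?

4

First remove the unreachable states {C}; 6 states remain.
Start with accepting vs non-accepting: {A,B,E,F,G} | {D}.
On input 0, block {A,B,E,F,G} splits into {A,E,G} and {B,F}.
Split {A,E,G} by δ(·,0) → {A,E} and {G}.
Stable partition: {A,E} | {D} | {B,F} | {G} — 4 equivalence classes.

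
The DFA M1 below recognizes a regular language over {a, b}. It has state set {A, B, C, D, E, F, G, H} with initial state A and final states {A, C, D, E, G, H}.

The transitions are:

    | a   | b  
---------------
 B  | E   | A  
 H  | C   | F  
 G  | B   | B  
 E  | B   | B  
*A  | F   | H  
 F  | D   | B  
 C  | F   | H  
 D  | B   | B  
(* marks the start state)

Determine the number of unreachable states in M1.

Starting at A and following transitions, the reachable set is {A, B, C, D, E, F, H}. That leaves G unreachable — 1 in total.

1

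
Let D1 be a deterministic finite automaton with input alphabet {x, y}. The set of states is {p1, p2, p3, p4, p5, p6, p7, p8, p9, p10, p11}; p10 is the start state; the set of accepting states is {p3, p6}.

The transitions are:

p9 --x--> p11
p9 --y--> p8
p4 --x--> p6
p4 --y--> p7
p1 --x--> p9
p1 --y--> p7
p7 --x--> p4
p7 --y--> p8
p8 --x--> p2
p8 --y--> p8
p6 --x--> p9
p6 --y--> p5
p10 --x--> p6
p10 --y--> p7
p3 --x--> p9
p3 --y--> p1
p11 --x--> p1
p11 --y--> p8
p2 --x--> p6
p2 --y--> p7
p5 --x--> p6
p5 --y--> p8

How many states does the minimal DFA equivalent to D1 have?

4

Reachable states from the start: {p1,p2,p4,p5,p6,p7,p8,p9,p10,p11}. Unreachable: {p3} — drop them.
Initial partition by acceptance: {p6} | {p1,p2,p4,p5,p7,p8,p9,p10,p11}.
Split {p1,p2,p4,p5,p7,p8,p9,p10,p11} by δ(·,x) → {p1,p7,p8,p9,p11} and {p2,p4,p5,p10}.
On input x, block {p1,p7,p8,p9,p11} splits into {p1,p9,p11} and {p7,p8}.
No further refinement is possible. Final partition (4 blocks): {p6} | {p1,p9,p11} | {p2,p4,p5,p10} | {p7,p8}.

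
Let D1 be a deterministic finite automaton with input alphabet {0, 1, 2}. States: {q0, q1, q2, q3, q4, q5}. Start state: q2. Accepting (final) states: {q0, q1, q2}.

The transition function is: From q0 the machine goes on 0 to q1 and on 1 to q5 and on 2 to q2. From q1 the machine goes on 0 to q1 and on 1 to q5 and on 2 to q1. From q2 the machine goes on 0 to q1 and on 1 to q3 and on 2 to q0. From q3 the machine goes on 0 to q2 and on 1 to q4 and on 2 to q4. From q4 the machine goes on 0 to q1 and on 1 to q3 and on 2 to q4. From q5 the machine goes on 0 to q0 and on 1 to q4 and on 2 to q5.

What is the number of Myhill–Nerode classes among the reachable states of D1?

2

Every state is reachable, so we keep all 6.
Start with accepting vs non-accepting: {q0,q1,q2} | {q3,q4,q5}.
The partition is now stable with 2 blocks: {q0,q1,q2} | {q3,q4,q5}.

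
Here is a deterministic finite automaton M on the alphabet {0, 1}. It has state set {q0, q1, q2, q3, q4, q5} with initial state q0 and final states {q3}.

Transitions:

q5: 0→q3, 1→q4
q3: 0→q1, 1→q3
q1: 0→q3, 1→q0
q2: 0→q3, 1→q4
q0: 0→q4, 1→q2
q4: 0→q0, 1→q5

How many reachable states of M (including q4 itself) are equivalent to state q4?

Initial partition by acceptance: {q3} | {q0,q1,q2,q4,q5}.
Split {q0,q1,q2,q4,q5} by δ(·,0) → {q1,q2,q5} and {q0,q4}.
Stable partition: {q3} | {q1,q2,q5} | {q0,q4} — 3 equivalence classes.
The equivalence class containing q4 is {q0,q4}, of size 2.

2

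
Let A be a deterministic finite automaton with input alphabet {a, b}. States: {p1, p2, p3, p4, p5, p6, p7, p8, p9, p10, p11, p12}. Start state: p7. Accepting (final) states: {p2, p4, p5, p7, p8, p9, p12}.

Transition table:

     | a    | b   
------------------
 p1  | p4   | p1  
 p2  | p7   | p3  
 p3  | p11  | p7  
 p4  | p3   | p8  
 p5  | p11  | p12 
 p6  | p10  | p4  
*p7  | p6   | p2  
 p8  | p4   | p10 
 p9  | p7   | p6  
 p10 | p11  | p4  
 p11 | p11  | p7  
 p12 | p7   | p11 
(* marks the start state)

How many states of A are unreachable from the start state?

4

BFS from p7 reaches {p2, p3, p4, p6, p7, p8, p10, p11}; the 4 state(s) p1, p5, p9, p12 are never visited.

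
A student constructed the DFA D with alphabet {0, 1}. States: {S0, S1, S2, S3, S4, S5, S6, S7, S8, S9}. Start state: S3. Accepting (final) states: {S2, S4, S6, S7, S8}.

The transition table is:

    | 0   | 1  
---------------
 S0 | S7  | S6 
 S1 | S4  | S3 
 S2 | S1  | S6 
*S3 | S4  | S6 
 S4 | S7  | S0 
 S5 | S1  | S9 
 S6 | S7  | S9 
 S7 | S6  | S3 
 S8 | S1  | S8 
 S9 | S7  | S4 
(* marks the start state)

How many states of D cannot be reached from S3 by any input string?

4

BFS from S3 reaches {S0, S3, S4, S6, S7, S9}; the 4 state(s) S1, S2, S5, S8 are never visited.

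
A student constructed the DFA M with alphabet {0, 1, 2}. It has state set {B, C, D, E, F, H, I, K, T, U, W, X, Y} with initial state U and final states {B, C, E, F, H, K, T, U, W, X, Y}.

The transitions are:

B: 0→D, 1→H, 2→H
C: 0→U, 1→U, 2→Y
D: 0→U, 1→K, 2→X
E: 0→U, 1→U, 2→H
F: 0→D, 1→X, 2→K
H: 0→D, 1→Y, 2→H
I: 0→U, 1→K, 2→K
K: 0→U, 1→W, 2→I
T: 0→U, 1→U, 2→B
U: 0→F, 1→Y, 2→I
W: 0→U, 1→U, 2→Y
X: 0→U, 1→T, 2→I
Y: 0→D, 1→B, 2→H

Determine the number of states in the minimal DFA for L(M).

Reachable states from the start: {B,D,F,H,I,K,T,U,W,X,Y}. Unreachable: {C,E} — drop them.
Initial partition by acceptance: {B,F,H,K,T,U,W,X,Y} | {D,I}.
Split {B,F,H,K,T,U,W,X,Y} by δ(·,0) → {K,T,U,W,X} and {B,F,H,Y}.
Refine {K,T,U,W,X} on symbol 0: members go to different blocks, giving {K,T,W,X} and {U}.
Refine {K,T,W,X} on symbol 1: members go to different blocks, giving {K,X} and {T,W}.
Refine {B,F,H,Y} on symbol 1: members go to different blocks, giving {B,H,Y} and {F}.
The partition is now stable with 6 blocks: {K,X} | {D,I} | {B,H,Y} | {U} | {T,W} | {F}.

6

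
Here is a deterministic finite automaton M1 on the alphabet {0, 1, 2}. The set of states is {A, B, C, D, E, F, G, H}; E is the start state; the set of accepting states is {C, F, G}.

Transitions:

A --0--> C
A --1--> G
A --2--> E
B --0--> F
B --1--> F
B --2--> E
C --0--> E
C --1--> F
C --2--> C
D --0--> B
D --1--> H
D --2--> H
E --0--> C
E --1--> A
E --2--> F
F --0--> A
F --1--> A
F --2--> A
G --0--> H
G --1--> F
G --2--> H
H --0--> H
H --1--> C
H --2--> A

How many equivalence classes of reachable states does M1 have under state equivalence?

States {B,D} cannot be reached from the start state, so discard them.
Initial partition by acceptance: {C,F,G} | {A,E,H}.
On input 1, block {C,F,G} splits into {C,G} and {F}.
Split {C,G} by δ(·,2) → {C} and {G}.
Split {A,E,H} by δ(·,0) → {A,E} and {H}.
On input 1, block {A,E} splits into {A} and {E}.
Stable partition: {C} | {A} | {F} | {G} | {H} | {E} — 6 equivalence classes.

6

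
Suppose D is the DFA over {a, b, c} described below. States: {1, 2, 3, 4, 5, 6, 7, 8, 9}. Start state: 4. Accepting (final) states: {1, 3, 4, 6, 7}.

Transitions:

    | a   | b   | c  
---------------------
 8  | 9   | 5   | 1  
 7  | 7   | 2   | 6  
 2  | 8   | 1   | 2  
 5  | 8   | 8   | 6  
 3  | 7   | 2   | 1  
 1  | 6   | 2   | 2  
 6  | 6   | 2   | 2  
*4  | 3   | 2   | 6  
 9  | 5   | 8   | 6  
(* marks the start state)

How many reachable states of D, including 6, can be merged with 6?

2

Initial partition by acceptance: {1,3,4,6,7} | {2,5,8,9}.
On input c, block {1,3,4,6,7} splits into {3,4,7} and {1,6}.
On input b, block {2,5,8,9} splits into {5,8,9} and {2}.
No further refinement is possible. Final partition (4 blocks): {3,4,7} | {5,8,9} | {1,6} | {2}.
State 6 belongs to the block {1,6}, which has 2 states.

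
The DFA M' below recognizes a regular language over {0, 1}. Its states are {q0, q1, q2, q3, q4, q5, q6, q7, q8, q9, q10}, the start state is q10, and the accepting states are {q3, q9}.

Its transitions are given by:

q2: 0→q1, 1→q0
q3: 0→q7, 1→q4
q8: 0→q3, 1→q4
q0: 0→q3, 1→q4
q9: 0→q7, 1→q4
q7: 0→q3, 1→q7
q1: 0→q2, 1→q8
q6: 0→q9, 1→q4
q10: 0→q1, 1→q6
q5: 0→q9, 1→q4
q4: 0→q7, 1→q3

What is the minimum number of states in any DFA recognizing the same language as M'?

5

Reachable states from the start: {q0,q1,q2,q3,q4,q6,q7,q8,q9,q10}. Unreachable: {q5} — drop them.
Initial partition by acceptance: {q3,q9} | {q0,q1,q2,q4,q6,q7,q8,q10}.
On input 0, block {q0,q1,q2,q4,q6,q7,q8,q10} splits into {q0,q6,q7,q8} and {q1,q2,q4,q10}.
Split {q0,q6,q7,q8} by δ(·,1) → {q0,q6,q8} and {q7}.
Split {q1,q2,q4,q10} by δ(·,0) → {q1,q2,q10} and {q4}.
No further refinement is possible. Final partition (5 blocks): {q3,q9} | {q0,q6,q8} | {q1,q2,q10} | {q7} | {q4}.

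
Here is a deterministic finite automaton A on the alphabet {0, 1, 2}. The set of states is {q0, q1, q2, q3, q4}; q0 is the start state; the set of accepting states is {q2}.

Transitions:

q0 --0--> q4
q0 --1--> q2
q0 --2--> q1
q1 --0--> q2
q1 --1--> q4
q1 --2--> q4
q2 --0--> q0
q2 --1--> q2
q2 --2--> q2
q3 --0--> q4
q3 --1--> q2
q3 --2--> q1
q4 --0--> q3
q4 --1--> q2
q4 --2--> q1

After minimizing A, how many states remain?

All states are reachable from the start state.
P0 = {q2} | {q0,q1,q3,q4}.
On input 0, block {q0,q1,q3,q4} splits into {q0,q3,q4} and {q1}.
Stable partition: {q2} | {q0,q3,q4} | {q1} — 3 equivalence classes.

3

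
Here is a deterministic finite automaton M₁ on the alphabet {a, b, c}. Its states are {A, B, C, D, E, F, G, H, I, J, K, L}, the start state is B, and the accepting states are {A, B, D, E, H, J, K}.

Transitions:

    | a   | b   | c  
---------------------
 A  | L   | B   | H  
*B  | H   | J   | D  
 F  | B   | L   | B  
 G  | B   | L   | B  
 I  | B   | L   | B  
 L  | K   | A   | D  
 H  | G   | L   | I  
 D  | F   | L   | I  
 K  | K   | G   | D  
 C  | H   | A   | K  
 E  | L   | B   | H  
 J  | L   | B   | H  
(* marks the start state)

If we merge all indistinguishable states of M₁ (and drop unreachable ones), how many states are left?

States {C,E} cannot be reached from the start state, so discard them.
Initial partition by acceptance: {A,B,D,H,J,K} | {F,G,I,L}.
On input a, block {A,B,D,H,J,K} splits into {A,D,H,J} and {B,K}.
Refine {A,D,H,J} on symbol b: members go to different blocks, giving {A,J} and {D,H}.
Split {F,G,I,L} by δ(·,b) → {F,G,I} and {L}.
On input a, block {B,K} splits into {B} and {K}.
Stable partition: {A,J} | {F,G,I} | {B} | {D,H} | {L} | {K} — 6 equivalence classes.

6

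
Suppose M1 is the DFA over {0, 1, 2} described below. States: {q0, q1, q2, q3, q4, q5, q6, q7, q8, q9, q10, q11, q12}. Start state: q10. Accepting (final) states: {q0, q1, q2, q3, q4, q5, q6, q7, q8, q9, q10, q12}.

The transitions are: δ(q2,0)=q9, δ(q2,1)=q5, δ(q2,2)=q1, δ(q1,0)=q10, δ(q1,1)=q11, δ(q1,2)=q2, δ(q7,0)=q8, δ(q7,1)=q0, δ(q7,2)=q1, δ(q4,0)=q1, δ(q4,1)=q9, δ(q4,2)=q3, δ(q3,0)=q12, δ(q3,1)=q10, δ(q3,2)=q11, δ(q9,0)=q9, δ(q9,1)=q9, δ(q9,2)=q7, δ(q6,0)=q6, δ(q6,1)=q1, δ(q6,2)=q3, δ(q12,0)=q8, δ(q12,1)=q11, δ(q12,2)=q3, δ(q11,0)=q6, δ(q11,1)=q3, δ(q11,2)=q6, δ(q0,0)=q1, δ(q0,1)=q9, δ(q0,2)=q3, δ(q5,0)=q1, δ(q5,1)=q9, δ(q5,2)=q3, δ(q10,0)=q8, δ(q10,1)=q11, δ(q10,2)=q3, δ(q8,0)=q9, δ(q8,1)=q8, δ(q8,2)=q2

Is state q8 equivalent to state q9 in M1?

States {q4} cannot be reached from the start state, so discard them.
Start with accepting vs non-accepting: {q0,q1,q2,q3,q5,q6,q7,q8,q9,q10,q12} | {q11}.
On input 1, block {q0,q1,q2,q3,q5,q6,q7,q8,q9,q10,q12} splits into {q0,q2,q3,q5,q6,q7,q8,q9} and {q1,q10,q12}.
Refine {q0,q2,q3,q5,q6,q7,q8,q9} on symbol 0: members go to different blocks, giving {q2,q6,q7,q8,q9} and {q0,q3,q5}.
Split {q2,q6,q7,q8,q9} by δ(·,1) → {q2,q7} and {q8,q9} and {q6}.
On input 0, block {q1,q10,q12} splits into {q10,q12} and {q1}.
On input 0, block {q0,q3,q5} splits into {q0,q5} and {q3}.
No further refinement is possible. Final partition (8 blocks): {q2,q7} | {q11} | {q10,q12} | {q0,q5} | {q8,q9} | {q6} | {q1} | {q3}.
q8 and q9 lie in the same block of the stable partition, so they are equivalent — no string distinguishes them.

Yes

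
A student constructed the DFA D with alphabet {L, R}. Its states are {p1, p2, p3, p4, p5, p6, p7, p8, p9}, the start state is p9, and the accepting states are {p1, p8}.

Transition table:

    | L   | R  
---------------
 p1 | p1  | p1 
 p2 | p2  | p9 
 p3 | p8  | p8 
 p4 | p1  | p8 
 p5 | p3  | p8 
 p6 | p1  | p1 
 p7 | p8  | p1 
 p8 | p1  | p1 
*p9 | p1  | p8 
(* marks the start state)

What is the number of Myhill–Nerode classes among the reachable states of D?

2

Reachable states from the start: {p1,p8,p9}. Unreachable: {p2,p3,p4,p5,p6,p7} — drop them.
Start with accepting vs non-accepting: {p1,p8} | {p9}.
Stable partition: {p1,p8} | {p9} — 2 equivalence classes.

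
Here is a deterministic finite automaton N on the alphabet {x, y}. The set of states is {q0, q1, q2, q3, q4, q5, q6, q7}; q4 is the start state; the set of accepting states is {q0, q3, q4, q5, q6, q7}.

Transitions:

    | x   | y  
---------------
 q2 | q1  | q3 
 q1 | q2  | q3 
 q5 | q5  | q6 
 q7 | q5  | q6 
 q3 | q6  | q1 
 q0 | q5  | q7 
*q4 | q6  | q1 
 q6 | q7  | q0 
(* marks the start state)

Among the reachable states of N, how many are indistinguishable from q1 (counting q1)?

2

Every state is reachable, so we keep all 8.
Start with accepting vs non-accepting: {q0,q3,q4,q5,q6,q7} | {q1,q2}.
Split {q0,q3,q4,q5,q6,q7} by δ(·,y) → {q0,q5,q6,q7} and {q3,q4}.
The partition is now stable with 3 blocks: {q0,q5,q6,q7} | {q1,q2} | {q3,q4}.
The equivalence class containing q1 is {q1,q2}, of size 2.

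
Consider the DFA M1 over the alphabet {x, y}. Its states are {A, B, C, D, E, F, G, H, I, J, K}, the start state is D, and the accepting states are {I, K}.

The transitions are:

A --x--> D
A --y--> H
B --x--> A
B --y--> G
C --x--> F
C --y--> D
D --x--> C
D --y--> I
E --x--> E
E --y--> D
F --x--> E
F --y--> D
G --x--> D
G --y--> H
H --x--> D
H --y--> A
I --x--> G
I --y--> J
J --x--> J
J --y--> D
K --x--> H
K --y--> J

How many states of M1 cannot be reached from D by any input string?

No path from D leads to B, K; the other 9 states are all reachable.

2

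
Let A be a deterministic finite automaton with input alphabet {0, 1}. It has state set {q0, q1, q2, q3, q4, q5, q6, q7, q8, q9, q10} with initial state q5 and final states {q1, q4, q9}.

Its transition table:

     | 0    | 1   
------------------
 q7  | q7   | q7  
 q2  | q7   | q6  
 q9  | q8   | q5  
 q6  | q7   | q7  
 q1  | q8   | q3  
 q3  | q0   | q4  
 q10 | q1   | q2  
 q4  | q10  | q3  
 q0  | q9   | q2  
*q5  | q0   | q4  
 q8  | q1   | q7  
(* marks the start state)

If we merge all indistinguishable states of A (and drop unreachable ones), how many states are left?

Initial partition by acceptance: {q1,q4,q9} | {q0,q2,q3,q5,q6,q7,q8,q10}.
Refine {q0,q2,q3,q5,q6,q7,q8,q10} on symbol 0: members go to different blocks, giving {q2,q3,q5,q6,q7} and {q0,q8,q10}.
Split {q2,q3,q5,q6,q7} by δ(·,0) → {q2,q6,q7} and {q3,q5}.
No further refinement is possible. Final partition (4 blocks): {q1,q4,q9} | {q2,q6,q7} | {q0,q8,q10} | {q3,q5}.

4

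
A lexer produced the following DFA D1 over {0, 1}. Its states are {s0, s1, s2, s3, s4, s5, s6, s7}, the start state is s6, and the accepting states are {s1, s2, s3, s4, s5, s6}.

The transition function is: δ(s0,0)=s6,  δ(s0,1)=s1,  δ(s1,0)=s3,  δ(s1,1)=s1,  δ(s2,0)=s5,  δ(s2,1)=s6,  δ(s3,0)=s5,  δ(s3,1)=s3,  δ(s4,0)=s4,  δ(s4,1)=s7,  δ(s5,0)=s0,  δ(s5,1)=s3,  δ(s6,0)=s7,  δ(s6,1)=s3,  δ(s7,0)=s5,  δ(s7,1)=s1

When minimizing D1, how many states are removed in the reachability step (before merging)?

No path from s6 leads to s2, s4; the other 6 states are all reachable.

2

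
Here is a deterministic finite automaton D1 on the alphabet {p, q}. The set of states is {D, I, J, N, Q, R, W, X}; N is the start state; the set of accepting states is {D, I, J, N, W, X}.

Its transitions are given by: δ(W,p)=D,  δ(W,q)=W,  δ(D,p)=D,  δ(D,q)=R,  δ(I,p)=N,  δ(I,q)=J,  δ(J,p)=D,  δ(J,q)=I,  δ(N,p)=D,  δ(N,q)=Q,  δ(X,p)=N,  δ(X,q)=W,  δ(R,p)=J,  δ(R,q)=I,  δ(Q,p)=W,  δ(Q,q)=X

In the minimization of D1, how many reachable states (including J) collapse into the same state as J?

4

P0 = {D,I,J,N,W,X} | {Q,R}.
Split {D,I,J,N,W,X} by δ(·,q) → {I,J,W,X} and {D,N}.
The partition is now stable with 3 blocks: {I,J,W,X} | {Q,R} | {D,N}.
The equivalence class containing J is {I,J,W,X}, of size 4.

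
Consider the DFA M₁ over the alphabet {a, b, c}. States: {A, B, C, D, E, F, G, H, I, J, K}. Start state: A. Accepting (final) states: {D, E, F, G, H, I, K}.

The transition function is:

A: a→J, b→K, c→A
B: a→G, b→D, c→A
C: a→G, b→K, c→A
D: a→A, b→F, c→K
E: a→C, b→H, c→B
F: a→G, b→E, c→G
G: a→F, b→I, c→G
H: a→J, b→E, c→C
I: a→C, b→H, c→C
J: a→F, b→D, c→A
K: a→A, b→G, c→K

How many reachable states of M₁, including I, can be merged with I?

3

P0 = {D,E,F,G,H,I,K} | {A,B,C,J}.
Split {D,E,F,G,H,I,K} by δ(·,a) → {D,E,H,I,K} and {F,G}.
Split {D,E,H,I,K} by δ(·,b) → {E,H,I} and {D,K}.
On input a, block {A,B,C,J} splits into {B,C,J} and {A}.
The partition is now stable with 5 blocks: {E,H,I} | {B,C,J} | {F,G} | {D,K} | {A}.
The equivalence class containing I is {E,H,I}, of size 3.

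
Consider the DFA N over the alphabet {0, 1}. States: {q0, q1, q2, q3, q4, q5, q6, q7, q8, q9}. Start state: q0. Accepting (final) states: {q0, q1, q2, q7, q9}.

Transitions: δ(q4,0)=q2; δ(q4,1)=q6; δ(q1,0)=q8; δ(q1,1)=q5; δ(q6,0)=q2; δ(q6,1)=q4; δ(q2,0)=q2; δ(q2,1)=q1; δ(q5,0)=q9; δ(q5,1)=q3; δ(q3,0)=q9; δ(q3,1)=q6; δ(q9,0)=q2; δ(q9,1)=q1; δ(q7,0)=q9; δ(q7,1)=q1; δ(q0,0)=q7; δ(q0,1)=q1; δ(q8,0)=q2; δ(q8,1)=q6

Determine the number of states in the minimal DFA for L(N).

3

Initial partition by acceptance: {q0,q1,q2,q7,q9} | {q3,q4,q5,q6,q8}.
Split {q0,q1,q2,q7,q9} by δ(·,0) → {q0,q2,q7,q9} and {q1}.
No further refinement is possible. Final partition (3 blocks): {q0,q2,q7,q9} | {q3,q4,q5,q6,q8} | {q1}.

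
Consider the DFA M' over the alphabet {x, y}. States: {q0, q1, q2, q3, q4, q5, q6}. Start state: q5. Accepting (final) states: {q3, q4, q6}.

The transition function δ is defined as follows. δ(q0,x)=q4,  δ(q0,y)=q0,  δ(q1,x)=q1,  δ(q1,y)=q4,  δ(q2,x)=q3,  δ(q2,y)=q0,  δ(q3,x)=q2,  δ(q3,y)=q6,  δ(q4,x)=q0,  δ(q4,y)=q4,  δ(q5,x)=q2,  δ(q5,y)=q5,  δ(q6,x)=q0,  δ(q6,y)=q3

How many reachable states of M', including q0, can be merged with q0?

Reachable states from the start: {q0,q2,q3,q4,q5,q6}. Unreachable: {q1} — drop them.
Initial partition by acceptance: {q3,q4,q6} | {q0,q2,q5}.
Split {q0,q2,q5} by δ(·,x) → {q0,q2} and {q5}.
The partition is now stable with 3 blocks: {q3,q4,q6} | {q0,q2} | {q5}.
The equivalence class containing q0 is {q0,q2}, of size 2.

2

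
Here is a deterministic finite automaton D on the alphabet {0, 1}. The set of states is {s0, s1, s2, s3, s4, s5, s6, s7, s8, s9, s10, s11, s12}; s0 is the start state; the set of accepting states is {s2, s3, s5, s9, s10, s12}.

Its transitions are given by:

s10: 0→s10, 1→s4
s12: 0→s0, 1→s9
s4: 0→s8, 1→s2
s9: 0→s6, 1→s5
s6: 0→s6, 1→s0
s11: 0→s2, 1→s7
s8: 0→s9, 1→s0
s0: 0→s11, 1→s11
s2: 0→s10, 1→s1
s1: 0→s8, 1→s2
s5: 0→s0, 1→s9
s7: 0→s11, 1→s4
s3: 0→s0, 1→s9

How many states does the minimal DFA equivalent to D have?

9

States {s3,s12} cannot be reached from the start state, so discard them.
Start with accepting vs non-accepting: {s2,s5,s9,s10} | {s0,s1,s4,s6,s7,s8,s11}.
On input 0, block {s2,s5,s9,s10} splits into {s2,s10} and {s5,s9}.
On input 0, block {s0,s1,s4,s6,s7,s8,s11} splits into {s0,s1,s4,s6,s7} and {s8} and {s11}.
Refine {s0,s1,s4,s6,s7} on symbol 0: members go to different blocks, giving {s0,s7} and {s1,s4} and {s6}.
Refine {s0,s7} on symbol 1: members go to different blocks, giving {s0} and {s7}.
Refine {s5,s9} on symbol 0: members go to different blocks, giving {s5} and {s9}.
No further refinement is possible. Final partition (9 blocks): {s2,s10} | {s0} | {s5} | {s8} | {s11} | {s1,s4} | {s6} | {s7} | {s9}.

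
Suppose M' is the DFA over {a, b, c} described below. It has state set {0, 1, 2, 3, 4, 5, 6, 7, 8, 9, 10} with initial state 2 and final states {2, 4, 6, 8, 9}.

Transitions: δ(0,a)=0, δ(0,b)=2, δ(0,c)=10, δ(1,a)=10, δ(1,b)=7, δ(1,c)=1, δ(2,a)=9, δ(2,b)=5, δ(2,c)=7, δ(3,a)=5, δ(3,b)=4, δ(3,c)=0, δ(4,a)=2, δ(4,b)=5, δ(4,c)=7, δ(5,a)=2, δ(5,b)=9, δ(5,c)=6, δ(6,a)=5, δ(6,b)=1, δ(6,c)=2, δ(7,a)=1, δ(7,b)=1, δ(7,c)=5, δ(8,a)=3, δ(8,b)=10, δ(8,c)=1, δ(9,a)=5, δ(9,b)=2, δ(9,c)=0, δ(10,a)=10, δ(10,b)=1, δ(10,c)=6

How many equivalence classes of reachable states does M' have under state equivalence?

8

First remove the unreachable states {3,4,8}; 8 states remain.
Initial partition by acceptance: {2,6,9} | {0,1,5,7,10}.
On input a, block {2,6,9} splits into {6,9} and {2}.
Refine {6,9} on symbol b: members go to different blocks, giving {6} and {9}.
On input a, block {0,1,5,7,10} splits into {0,1,7,10} and {5}.
Split {0,1,7,10} by δ(·,b) → {1,7,10} and {0}.
Split {1,7,10} by δ(·,c) → {1} and {7} and {10}.
The partition is now stable with 8 blocks: {6} | {1} | {2} | {9} | {5} | {0} | {7} | {10}.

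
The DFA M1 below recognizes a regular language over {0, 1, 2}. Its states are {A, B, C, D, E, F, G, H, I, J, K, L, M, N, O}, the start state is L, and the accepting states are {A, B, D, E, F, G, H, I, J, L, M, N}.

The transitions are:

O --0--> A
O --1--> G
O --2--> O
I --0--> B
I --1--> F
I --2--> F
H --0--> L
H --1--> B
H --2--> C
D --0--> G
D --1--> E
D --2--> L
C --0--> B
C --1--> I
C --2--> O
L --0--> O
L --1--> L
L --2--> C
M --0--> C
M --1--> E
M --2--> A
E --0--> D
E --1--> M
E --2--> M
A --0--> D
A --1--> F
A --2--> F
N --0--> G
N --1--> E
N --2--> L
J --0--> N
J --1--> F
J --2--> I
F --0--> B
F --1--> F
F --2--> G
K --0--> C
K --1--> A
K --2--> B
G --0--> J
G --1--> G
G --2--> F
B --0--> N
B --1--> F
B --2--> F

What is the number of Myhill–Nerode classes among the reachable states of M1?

States {H,K} cannot be reached from the start state, so discard them.
P0 = {A,B,D,E,F,G,I,J,L,M,N} | {C,O}.
Split {A,B,D,E,F,G,I,J,L,M,N} by δ(·,0) → {A,B,D,E,F,G,I,J,N} and {L,M}.
Split {A,B,D,E,F,G,I,J,N} by δ(·,1) → {A,B,D,F,G,I,J,N} and {E}.
Refine {A,B,D,F,G,I,J,N} on symbol 1: members go to different blocks, giving {A,B,F,G,I,J} and {D,N}.
Split {A,B,F,G,I,J} by δ(·,0) → {A,B,J} and {F,G,I}.
On input 1, block {L,M} splits into {L} and {M}.
Stable partition: {A,B,J} | {C,O} | {L} | {E} | {D,N} | {F,G,I} | {M} — 7 equivalence classes.

7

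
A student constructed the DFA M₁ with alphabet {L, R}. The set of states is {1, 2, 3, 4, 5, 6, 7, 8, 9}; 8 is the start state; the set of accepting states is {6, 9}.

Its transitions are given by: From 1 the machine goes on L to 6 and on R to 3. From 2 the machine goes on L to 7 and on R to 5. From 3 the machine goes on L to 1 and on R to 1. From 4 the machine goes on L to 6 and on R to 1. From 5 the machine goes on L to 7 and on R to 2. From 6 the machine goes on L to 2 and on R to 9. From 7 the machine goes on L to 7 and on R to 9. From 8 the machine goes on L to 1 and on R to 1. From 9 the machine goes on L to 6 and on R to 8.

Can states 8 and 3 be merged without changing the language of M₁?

Yes

First remove the unreachable states {4}; 8 states remain.
Initial partition by acceptance: {6,9} | {1,2,3,5,7,8}.
Refine {6,9} on symbol L: members go to different blocks, giving {6} and {9}.
Split {1,2,3,5,7,8} by δ(·,L) → {2,3,5,7,8} and {1}.
On input L, block {2,3,5,7,8} splits into {2,5,7} and {3,8}.
Split {2,5,7} by δ(·,R) → {2,5} and {7}.
Stable partition: {6} | {2,5} | {9} | {1} | {3,8} | {7} — 6 equivalence classes.
8 and 3 lie in the same block of the stable partition, so they are equivalent — no string distinguishes them.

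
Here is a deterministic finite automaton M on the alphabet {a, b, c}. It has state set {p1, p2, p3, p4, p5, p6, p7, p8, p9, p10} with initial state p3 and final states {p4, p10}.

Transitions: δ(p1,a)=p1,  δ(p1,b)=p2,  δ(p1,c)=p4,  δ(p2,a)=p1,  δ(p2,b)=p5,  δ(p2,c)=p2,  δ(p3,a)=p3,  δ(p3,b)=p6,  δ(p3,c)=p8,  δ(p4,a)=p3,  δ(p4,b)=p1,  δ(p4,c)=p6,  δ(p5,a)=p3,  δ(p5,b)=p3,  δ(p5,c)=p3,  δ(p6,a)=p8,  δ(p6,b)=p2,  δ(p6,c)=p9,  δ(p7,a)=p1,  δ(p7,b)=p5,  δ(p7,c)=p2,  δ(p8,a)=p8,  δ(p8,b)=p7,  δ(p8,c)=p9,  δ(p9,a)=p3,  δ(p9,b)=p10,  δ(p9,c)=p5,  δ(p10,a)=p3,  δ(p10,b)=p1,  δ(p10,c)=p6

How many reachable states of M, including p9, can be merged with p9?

Every state is reachable, so we keep all 10.
P0 = {p4,p10} | {p1,p2,p3,p5,p6,p7,p8,p9}.
Refine {p1,p2,p3,p5,p6,p7,p8,p9} on symbol b: members go to different blocks, giving {p1,p2,p3,p5,p6,p7,p8} and {p9}.
Split {p1,p2,p3,p5,p6,p7,p8} by δ(·,c) → {p2,p3,p5,p7} and {p6,p8} and {p1}.
Refine {p2,p3,p5,p7} on symbol a: members go to different blocks, giving {p2,p7} and {p3,p5}.
Split {p3,p5} by δ(·,b) → {p3} and {p5}.
Stable partition: {p4,p10} | {p2,p7} | {p9} | {p6,p8} | {p1} | {p3} | {p5} — 7 equivalence classes.
State p9 belongs to the block {p9}, which has 1 states.

1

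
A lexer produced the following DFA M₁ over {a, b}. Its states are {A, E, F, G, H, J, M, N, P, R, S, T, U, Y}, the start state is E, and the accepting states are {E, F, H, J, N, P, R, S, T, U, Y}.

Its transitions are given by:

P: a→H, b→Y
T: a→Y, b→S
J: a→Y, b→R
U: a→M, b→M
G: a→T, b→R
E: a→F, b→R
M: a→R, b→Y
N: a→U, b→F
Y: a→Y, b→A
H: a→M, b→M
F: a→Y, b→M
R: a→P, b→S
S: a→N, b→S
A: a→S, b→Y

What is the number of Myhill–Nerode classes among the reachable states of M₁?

First remove the unreachable states {G,J,T}; 11 states remain.
Initial partition by acceptance: {E,F,H,N,P,R,S,U,Y} | {A,M}.
On input a, block {E,F,H,N,P,R,S,U,Y} splits into {E,F,N,P,R,S,Y} and {H,U}.
Split {E,F,N,P,R,S,Y} by δ(·,a) → {E,F,R,S,Y} and {N,P}.
On input a, block {E,F,R,S,Y} splits into {E,F,Y} and {R,S}.
On input b, block {E,F,Y} splits into {F,Y} and {E}.
No further refinement is possible. Final partition (6 blocks): {F,Y} | {A,M} | {H,U} | {N,P} | {R,S} | {E}.

6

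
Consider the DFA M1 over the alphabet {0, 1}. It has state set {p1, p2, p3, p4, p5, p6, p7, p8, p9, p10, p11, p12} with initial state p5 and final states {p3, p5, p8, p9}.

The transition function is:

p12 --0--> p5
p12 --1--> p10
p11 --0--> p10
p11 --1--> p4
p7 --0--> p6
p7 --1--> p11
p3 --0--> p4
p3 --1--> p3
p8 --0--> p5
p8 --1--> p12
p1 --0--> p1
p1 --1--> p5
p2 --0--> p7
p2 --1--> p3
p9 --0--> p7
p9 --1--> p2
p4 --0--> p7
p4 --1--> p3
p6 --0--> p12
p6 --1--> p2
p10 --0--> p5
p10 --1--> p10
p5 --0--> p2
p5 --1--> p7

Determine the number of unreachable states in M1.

3

No path from p5 leads to p1, p8, p9; the other 9 states are all reachable.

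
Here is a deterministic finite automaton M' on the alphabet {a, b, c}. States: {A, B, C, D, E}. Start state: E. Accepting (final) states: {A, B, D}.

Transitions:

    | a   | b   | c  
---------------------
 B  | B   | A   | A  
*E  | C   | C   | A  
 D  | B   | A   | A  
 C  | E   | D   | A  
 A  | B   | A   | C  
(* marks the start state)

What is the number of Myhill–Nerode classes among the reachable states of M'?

Every state is reachable, so we keep all 5.
P0 = {A,B,D} | {C,E}.
Split {A,B,D} by δ(·,c) → {B,D} and {A}.
Split {C,E} by δ(·,b) → {C} and {E}.
No further refinement is possible. Final partition (4 blocks): {B,D} | {C} | {A} | {E}.

4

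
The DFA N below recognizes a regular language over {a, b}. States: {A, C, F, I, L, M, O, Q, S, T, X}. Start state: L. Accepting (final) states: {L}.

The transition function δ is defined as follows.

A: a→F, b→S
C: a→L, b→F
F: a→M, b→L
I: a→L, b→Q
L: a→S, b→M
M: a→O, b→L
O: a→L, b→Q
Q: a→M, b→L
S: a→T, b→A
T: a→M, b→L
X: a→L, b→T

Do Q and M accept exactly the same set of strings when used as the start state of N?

No

First remove the unreachable states {C,I,X}; 8 states remain.
Start with accepting vs non-accepting: {L} | {A,F,M,O,Q,S,T}.
Split {A,F,M,O,Q,S,T} by δ(·,a) → {A,F,M,Q,S,T} and {O}.
On input a, block {A,F,M,Q,S,T} splits into {A,F,Q,S,T} and {M}.
On input a, block {A,F,Q,S,T} splits into {F,Q,T} and {A,S}.
No further refinement is possible. Final partition (5 blocks): {L} | {F,Q,T} | {O} | {M} | {A,S}.
Q and M end up in different blocks, so they are distinguishable. For instance, the string 'aa' is accepted from only M.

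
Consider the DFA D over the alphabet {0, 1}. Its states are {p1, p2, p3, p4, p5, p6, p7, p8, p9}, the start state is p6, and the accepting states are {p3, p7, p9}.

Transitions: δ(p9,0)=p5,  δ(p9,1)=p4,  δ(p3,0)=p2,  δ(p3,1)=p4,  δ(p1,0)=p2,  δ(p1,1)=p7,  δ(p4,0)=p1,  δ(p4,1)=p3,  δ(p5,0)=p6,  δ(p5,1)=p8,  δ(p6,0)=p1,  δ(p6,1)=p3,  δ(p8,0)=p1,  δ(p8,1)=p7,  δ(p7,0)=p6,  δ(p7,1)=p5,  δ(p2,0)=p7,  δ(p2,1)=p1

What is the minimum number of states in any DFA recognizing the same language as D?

7

Reachable states from the start: {p1,p2,p3,p4,p5,p6,p7,p8}. Unreachable: {p9} — drop them.
Start with accepting vs non-accepting: {p3,p7} | {p1,p2,p4,p5,p6,p8}.
Split {p1,p2,p4,p5,p6,p8} by δ(·,0) → {p1,p4,p5,p6,p8} and {p2}.
Refine {p3,p7} on symbol 0: members go to different blocks, giving {p3} and {p7}.
Refine {p1,p4,p5,p6,p8} on symbol 0: members go to different blocks, giving {p4,p5,p6,p8} and {p1}.
Split {p4,p5,p6,p8} by δ(·,0) → {p4,p6,p8} and {p5}.
Refine {p4,p6,p8} on symbol 1: members go to different blocks, giving {p4,p6} and {p8}.
No further refinement is possible. Final partition (7 blocks): {p3} | {p4,p6} | {p2} | {p7} | {p1} | {p5} | {p8}.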